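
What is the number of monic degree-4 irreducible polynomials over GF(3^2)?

By the necklace-counting formula, N_9(4) = (1/4) Σ_{d|4} μ(4/d)·9^d.
Divisors of 4: 1, 2, 4; μ(4/d) for each: 0, -1, 1.
Σ = − 9^2 + 9^4 = 6480.
N = 6480/4 = 1620.

1620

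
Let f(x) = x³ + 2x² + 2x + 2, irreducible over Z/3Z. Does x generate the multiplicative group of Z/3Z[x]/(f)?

|GF(3^3)^×| = 3^3 − 1 = 26. Prime factorization: 26 = 2·13.
f is primitive ⇔ x has order 26 in GF(3)[x]/(f), i.e. x^(26/q) ≠ 1 for each prime q | 26.
x^(13) mod f = 1
x^(2) mod f = x².
Since x^(13) = 1, the order of x divides 13 < 26; not primitive.

No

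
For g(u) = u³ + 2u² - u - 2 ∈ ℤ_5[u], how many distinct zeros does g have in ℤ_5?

3

Evaluate at each of the 5 elements of ℤ_5:
g(0) = 3; g(1) = 0 → root; g(2) = 2; g(3) = 0 → root; g(4) = 0 → root.
Roots: {1, 3, 4}.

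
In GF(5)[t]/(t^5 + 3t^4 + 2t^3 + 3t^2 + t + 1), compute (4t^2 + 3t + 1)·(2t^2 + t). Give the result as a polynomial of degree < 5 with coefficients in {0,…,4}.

3t^4 + t

Multiply in GF(5)[t]: (4t^2 + 3t + 1)·(2t^2 + t) = 3t^4 + t.
Reduced: 3t^4 + t.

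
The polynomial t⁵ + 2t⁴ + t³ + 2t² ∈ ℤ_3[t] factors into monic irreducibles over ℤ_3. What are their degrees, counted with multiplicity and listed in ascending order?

1, 1, 1, 2

Write h(t) = t⁵ + 2t⁴ + t³ + 2t².
Roots in ℤ_3: h(0) = 0 → root; h(1) = 0 → root; h(2) = 2.
Linear factors from roots: (t), (t + 2).
Complete factorization: h(t) = (t + 2)·(t)^2·(t² + 1).
Factor degrees with multiplicity: 1 + 1 + 1 + 2 = 5.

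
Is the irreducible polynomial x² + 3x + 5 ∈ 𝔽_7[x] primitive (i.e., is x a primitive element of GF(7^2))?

Yes

Write f(x) = x² + 3x + 5.
|GF(7^2)^×| = 7^2 − 1 = 48. Prime factorization: 48 = 2^4·3.
f is primitive ⇔ x has order 48 in GF(7)[x]/(f), i.e. x^(48/q) ≠ 1 for each prime q | 48.
x^(24) mod f = 6.
x^(16) mod f = 4.
None equal 1, so x has full order 48; f is primitive.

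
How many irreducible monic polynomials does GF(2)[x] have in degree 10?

99

The number of monic irreducibles of degree 10 over GF(2) is (1/10)·Σ_{d∣10} μ(10/d) 2^d.
Divisors of 10: 1, 2, 5, 10; μ(10/d) for each: 1, -1, -1, 1.
Σ = 2^1 − 2^2 − 2^5 + 2^10 = 990.
N = 990/10 = 99.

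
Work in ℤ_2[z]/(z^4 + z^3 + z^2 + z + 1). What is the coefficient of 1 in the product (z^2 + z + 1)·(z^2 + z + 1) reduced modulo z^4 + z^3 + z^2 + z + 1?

Multiply in ℤ_2[z]: (z^2 + z + 1)·(z^2 + z + 1) = z^4 + z^2 + 1.
Reduce using z^4 ≡ z^3 + z^2 + z + 1 (mod z^4 + z^3 + z^2 + z + 1).
Reduced: z^3 + z.

0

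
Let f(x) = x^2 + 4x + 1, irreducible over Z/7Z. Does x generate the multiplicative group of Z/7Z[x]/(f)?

|GF(7^2)^×| = 7^2 − 1 = 48. Prime factorization: 48 = 2^4·3.
f is primitive ⇔ x has order 48 in GF(7)[x]/(f), i.e. x^(48/q) ≠ 1 for each prime q | 48.
x^(24) mod f = 1
x^(16) mod f = 1
Since x^(24) = 1, the order of x divides 24 < 48; not primitive.

No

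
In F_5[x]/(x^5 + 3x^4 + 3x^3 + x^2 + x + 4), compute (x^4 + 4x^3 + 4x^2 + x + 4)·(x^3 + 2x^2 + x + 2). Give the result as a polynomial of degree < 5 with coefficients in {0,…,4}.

2x^4 + x^3 + 4x^2 + 3x + 4

Multiply in F_5[x]: (x^4 + 4x^3 + 4x^2 + x + 4)·(x^3 + 2x^2 + x + 2) = x^7 + x^6 + 3x^5 + 3x^3 + 2x^2 + x + 3.
Reduce using x^5 ≡ 2x^4 + 2x^3 + 4x^2 + 4x + 1 (mod x^5 + 3x^4 + 3x^3 + x^2 + x + 4).
Reduced: 2x^4 + x^3 + 4x^2 + 3x + 4.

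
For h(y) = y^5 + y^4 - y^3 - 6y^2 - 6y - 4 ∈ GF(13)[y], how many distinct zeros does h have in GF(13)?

Evaluate at each of the 13 elements of GF(13):
h(0) = 9; h(1) = 11; h(2) = 0 → root; h(3) = 0 → root; h(4) = 0 → root; h(5) = 9; h(6) = 7; h(7) = 0 → root; h(8) = 10; h(9) = 0 → root; h(10) = 7; h(11) = 2; h(12) = 10.
Roots: {2, 3, 4, 7, 9}.

5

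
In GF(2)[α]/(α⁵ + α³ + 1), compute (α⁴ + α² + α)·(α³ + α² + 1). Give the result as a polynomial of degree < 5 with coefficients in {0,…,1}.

α^3

Multiply in GF(2)[α]: (α⁴ + α² + α)·(α³ + α² + 1) = α⁷ + α⁶ + α⁵ + α⁴ + α³ + α² + α.
Reduce using α⁵ ≡ α³ + 1 (mod α⁵ + α³ + 1).
Reduced: α³.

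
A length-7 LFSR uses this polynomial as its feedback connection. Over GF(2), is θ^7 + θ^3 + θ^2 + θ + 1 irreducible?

Yes

Write f(θ) = θ^7 + θ^3 + θ^2 + θ + 1.
Check for roots in GF(2): f(0) = 1; f(1) = 1.
No roots, so no linear factors.
Monic irreducibles of degree 2 over GF(2): θ^2 + θ + 1.
None of them divide f (all give nonzero remainder).
Monic irreducibles of degree 3 over GF(2): θ^3 + θ + 1, θ^3 + θ^2 + 1.
None of them divide f (all give nonzero remainder).
No irreducible factor of degree ≤ 3 exists, so f is irreducible over GF(2).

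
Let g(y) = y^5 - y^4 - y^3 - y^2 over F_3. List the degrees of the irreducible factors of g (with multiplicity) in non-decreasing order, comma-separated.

1, 1, 3

Roots in F_3: g(0) = 0 → root; g(1) = 1; g(2) = 1.
Linear factors from roots: (y).
Complete factorization: g(y) = (y)^2·(y^3 - y^2 - y - 1).
Factor degrees with multiplicity: 1 + 1 + 3 = 5.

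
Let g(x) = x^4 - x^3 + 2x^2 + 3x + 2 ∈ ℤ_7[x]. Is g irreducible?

No

Check for roots in ℤ_7: g(0) = 2; g(1) = 0 → root; g(2) = 3; g(3) = 6; g(4) = 0 → root; g(5) = 0 → root; g(6) = 3.
g(1) = 0, so (x − 1) divides g(x); g is reducible.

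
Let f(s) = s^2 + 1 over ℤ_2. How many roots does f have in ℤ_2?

1

Evaluate at each of the 2 elements of ℤ_2:
f(0) = 1; f(1) = 0 → root.
Roots: {1}.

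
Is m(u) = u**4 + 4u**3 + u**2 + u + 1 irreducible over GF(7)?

Yes

Check for roots in GF(7): m(0) = 1; m(1) = 1; m(2) = 6; m(3) = 6; m(4) = 1; m(5) = 1; m(6) = 5.
No roots, so no linear factors.
Degree-2 irreducible divisors: test the 21 monic irreducibles of degree 2 over GF(7).
None of them divide m (all give nonzero remainder).
No irreducible factor of degree ≤ 2 exists, so m is irreducible over GF(7).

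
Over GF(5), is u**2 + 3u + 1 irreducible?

Write P(u) = u**2 + 3u + 1.
Check for roots in GF(5): P(0) = 1; P(1) = 0 → root; P(2) = 1; P(3) = 4; P(4) = 4.
P(1) = 0, so (u − 1) divides P(u); P is reducible.

No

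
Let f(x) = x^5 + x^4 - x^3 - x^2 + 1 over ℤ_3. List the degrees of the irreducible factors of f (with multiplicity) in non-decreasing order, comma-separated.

Roots in ℤ_3: f(0) = 1; f(1) = 1; f(2) = 1.
Complete factorization: f(x) = (x^5 + x^4 - x^3 - x^2 + 1).
Factor degrees with multiplicity: 5 = 5.

5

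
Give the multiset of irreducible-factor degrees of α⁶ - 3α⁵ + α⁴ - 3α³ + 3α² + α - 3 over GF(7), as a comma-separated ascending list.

1, 2, 3

Write g(α) = α⁶ - 3α⁵ + α⁴ - 3α³ + 3α² + α - 3.
Linear factors from roots: (α + 1).
Complete factorization: g(α) = (α + 1)·(α² - 3)·(α³ + 3α² + α + 1).
Factor degrees with multiplicity: 1 + 2 + 3 = 6.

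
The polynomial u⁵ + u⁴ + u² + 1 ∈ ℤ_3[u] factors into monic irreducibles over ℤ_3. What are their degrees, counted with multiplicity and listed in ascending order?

5

Write f(u) = u⁵ + u⁴ + u² + 1.
Roots in ℤ_3: f(0) = 1; f(1) = 1; f(2) = 2.
Complete factorization: f(u) = (u⁵ + u⁴ + u² + 1).
Factor degrees with multiplicity: 5 = 5.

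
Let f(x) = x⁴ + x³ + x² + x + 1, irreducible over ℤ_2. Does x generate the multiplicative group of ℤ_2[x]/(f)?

|GF(2^4)^×| = 2^4 − 1 = 15. Prime factorization: 15 = 3·5.
f is primitive ⇔ x has order 15 in GF(2)[x]/(f), i.e. x^(15/q) ≠ 1 for each prime q | 15.
x^(5) mod f = 1
x^(3) mod f = x³.
Since x^(5) = 1, the order of x divides 5 < 15; not primitive.

No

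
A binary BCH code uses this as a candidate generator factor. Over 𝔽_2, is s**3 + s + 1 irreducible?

Yes

Write g(s) = s**3 + s + 1.
Check for roots in 𝔽_2: g(0) = 1; g(1) = 1.
No roots. A degree-3 polynomial over a field with no linear factor is irreducible.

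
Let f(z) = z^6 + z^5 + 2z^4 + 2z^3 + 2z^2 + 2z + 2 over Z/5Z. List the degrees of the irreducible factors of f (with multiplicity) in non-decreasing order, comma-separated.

Roots in Z/5Z: f(0) = 2; f(1) = 2; f(2) = 3; f(3) = 4; f(4) = 2.
Complete factorization: f(z) = (z^6 + z^5 + 2z^4 + 2z^3 + 2z^2 + 2z + 2).
Factor degrees with multiplicity: 6 = 6.

6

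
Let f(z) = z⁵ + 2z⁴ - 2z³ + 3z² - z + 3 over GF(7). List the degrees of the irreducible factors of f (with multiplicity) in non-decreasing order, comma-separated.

Linear factors from roots: (z - 3).
Complete factorization: f(z) = (z - 3)·(z² + z - 3)·(z² - 3z - 2).
Factor degrees with multiplicity: 1 + 2 + 2 = 5.

1, 2, 2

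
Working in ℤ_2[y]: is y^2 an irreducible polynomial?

No

Write m(y) = y^2.
Check for roots in ℤ_2: m(0) = 0 → root; m(1) = 1.
m(0) = 0, so (y) divides m(y); m is reducible.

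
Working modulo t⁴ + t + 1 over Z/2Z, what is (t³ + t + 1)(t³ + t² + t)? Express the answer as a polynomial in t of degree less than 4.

Multiply in Z/2Z[t]: (t³ + t + 1)·(t³ + t² + t) = t⁶ + t⁵ + t.
Reduce using t⁴ ≡ t + 1 (mod t⁴ + t + 1).
Reduced: t³.

t^3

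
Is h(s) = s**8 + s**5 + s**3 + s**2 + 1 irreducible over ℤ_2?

Yes

Check for roots in ℤ_2: h(0) = 1; h(1) = 1.
No roots, so no linear factors.
Monic irreducibles of degree 2 over GF(2): s**2 + s + 1.
None of them divide h (all give nonzero remainder).
Monic irreducibles of degree 3 over GF(2): s**3 + s + 1, s**3 + s**2 + 1.
None of them divide h (all give nonzero remainder).
Monic irreducibles of degree 4 over GF(2): s**4 + s + 1, s**4 + s**3 + 1, s**4 + s**3 + s**2 + s + 1.
None of them divide h (all give nonzero remainder).
No irreducible factor of degree ≤ 4 exists, so h is irreducible over GF(2).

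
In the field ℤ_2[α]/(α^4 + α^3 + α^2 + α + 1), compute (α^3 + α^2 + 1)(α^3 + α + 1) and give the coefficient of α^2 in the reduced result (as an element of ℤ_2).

Multiply in ℤ_2[α]: (α^3 + α^2 + 1)·(α^3 + α + 1) = α^6 + α^5 + α^4 + α^3 + α^2 + α + 1.
Reduce using α^4 ≡ α^3 + α^2 + α + 1 (mod α^4 + α^3 + α^2 + α + 1).
Reduced: α + 1.

0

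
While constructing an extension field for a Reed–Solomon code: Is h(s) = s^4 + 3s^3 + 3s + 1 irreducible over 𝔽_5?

Yes

Check for roots in 𝔽_5: h(0) = 1; h(1) = 3; h(2) = 2; h(3) = 2; h(4) = 1.
No roots, so no linear factors.
Degree-2 irreducible divisors: test the 10 monic irreducibles of degree 2 over GF(5).
None of them divide h (all give nonzero remainder).
No irreducible factor of degree ≤ 2 exists, so h is irreducible over GF(5).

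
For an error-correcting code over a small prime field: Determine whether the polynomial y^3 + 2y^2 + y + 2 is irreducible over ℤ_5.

Write P(y) = y^3 + 2y^2 + y + 2.
Check for roots in ℤ_5: P(0) = 2; P(1) = 1; P(2) = 0 → root; P(3) = 0 → root; P(4) = 2.
P(2) = 0, so (y − 2) divides P(y); P is reducible.

No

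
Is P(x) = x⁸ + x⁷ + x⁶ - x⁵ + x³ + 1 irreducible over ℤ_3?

Check for roots in ℤ_3: P(0) = 1; P(1) = 1; P(2) = 2.
No roots, so no linear factors.
Monic irreducibles of degree 2 over GF(3): x² + 1, x² + x - 1, x² - x - 1.
None of them divide P (all give nonzero remainder).
Degree-3 irreducible divisors: test the 8 monic irreducibles of degree 3 over GF(3).
None of them divide P (all give nonzero remainder).
Degree-4 irreducible divisors: test the 18 monic irreducibles of degree 4 over GF(3).
None of them divide P (all give nonzero remainder).
No irreducible factor of degree ≤ 4 exists, so P is irreducible over GF(3).

Yes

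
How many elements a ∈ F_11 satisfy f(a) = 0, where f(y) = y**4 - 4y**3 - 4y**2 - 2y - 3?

2

Evaluate at each of the 11 elements of F_11:
f(0) = 8; f(1) = 10; f(2) = 5; f(3) = 5; f(4) = 2; f(5) = 1; f(6) = 9; f(7) = 2; f(8) = 2; f(9) = 0 → root; f(10) = 0 → root.
Roots: {9, 10}.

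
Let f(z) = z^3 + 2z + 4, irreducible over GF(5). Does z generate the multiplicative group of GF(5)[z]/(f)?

|GF(5^3)^×| = 5^3 − 1 = 124. Prime factorization: 124 = 2^2·31.
f is primitive ⇔ z has order 124 in GF(5)[z]/(f), i.e. z^(124/q) ≠ 1 for each prime q | 124.
z^(62) mod f = 1
z^(4) mod f = 3z^2 + z.
Since z^(62) = 1, the order of z divides 62 < 124; not primitive.

No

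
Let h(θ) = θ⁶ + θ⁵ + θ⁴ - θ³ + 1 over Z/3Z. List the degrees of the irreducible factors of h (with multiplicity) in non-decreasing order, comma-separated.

Roots in Z/3Z: h(0) = 1; h(1) = 0 → root; h(2) = 0 → root.
Linear factors from roots: (θ - 1), (θ + 1).
Complete factorization: h(θ) = (θ + 1)·(θ - 1)^2·(θ³ - θ² + θ + 1).
Factor degrees with multiplicity: 1 + 1 + 1 + 3 = 6.

1, 1, 1, 3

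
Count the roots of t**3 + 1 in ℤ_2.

Write P(t) = t**3 + 1.
Evaluate at each of the 2 elements of ℤ_2:
P(0) = 1; P(1) = 0 → root.
Roots: {1}.

1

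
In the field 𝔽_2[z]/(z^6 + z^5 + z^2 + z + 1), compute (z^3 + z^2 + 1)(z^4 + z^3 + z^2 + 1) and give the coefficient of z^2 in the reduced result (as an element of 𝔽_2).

Multiply in 𝔽_2[z]: (z^3 + z^2 + 1)·(z^4 + z^3 + z^2 + 1) = z^7 + 1.
Reduce using z^6 ≡ z^5 + z^2 + z + 1 (mod z^6 + z^5 + z^2 + z + 1).
Reduced: z^5 + z^3.

0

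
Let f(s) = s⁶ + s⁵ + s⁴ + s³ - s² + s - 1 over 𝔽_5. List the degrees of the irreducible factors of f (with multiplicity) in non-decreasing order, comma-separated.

3, 3

Roots in 𝔽_5: f(0) = 4; f(1) = 3; f(2) = 2; f(3) = 3; f(4) = 2.
Complete factorization: f(s) = (s³ + s - 1)·(s³ + s² + 1).
Factor degrees with multiplicity: 3 + 3 = 6.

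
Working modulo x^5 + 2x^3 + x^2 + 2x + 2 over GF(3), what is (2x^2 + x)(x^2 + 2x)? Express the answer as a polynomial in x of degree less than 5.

Multiply in GF(3)[x]: (2x^2 + x)·(x^2 + 2x) = 2x^4 + 2x^3 + 2x^2.
Reduced: 2x^4 + 2x^3 + 2x^2.

2x^4 + 2x^3 + 2x^2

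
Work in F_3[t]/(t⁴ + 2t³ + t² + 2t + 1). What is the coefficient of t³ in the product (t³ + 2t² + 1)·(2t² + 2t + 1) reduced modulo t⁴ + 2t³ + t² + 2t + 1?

2

Multiply in F_3[t]: (t³ + 2t² + 1)·(2t² + 2t + 1) = 2t⁵ + 2t³ + t² + 2t + 1.
Reduce using t⁴ ≡ t³ + 2t² + t + 2 (mod t⁴ + 2t³ + t² + 2t + 1).
Reduced: 2t³ + t² + 2t + 2.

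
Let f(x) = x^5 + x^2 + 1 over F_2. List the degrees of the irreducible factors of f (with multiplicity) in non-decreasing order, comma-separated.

Roots in F_2: f(0) = 1; f(1) = 1.
Complete factorization: f(x) = (x^5 + x^2 + 1).
Factor degrees with multiplicity: 5 = 5.

5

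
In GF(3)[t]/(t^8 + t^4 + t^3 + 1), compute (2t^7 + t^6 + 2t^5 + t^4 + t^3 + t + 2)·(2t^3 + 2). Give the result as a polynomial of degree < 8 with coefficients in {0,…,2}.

t^5 + t^4 + 2t^3 + 2t^2

Multiply in GF(3)[t]: (2t^7 + t^6 + 2t^5 + t^4 + t^3 + t + 2)·(2t^3 + 2) = t^10 + 2t^9 + t^8 + t^6 + t^5 + t^4 + 2t + 1.
Reduce using t^8 ≡ 2t^4 + 2t^3 + 2 (mod t^8 + t^4 + t^3 + 1).
Reduced: t^5 + t^4 + 2t^3 + 2t^2.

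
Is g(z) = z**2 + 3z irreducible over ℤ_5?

No

Check for roots in ℤ_5: g(0) = 0 → root; g(1) = 4; g(2) = 0 → root; g(3) = 3; g(4) = 3.
g(0) = 0, so (z) divides g(z); g is reducible.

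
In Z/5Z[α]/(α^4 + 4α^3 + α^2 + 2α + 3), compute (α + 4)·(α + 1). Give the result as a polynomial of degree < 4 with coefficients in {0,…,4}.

Multiply in Z/5Z[α]: (α + 4)·(α + 1) = α^2 + 4.
Reduced: α^2 + 4.

α^2 + 4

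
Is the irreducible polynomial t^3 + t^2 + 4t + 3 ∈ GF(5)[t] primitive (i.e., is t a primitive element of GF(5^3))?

Yes

Write f(t) = t^3 + t^2 + 4t + 3.
|GF(5^3)^×| = 5^3 − 1 = 124. Prime factorization: 124 = 2^2·31.
f is primitive ⇔ t has order 124 in GF(5)[t]/(f), i.e. t^(124/q) ≠ 1 for each prime q | 124.
t^(62) mod f = 4.
t^(4) mod f = 2t^2 + t + 3.
None equal 1, so t has full order 124; f is primitive.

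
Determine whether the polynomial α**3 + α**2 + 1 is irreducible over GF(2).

Write f(α) = α**3 + α**2 + 1.
Check for roots in GF(2): f(0) = 1; f(1) = 1.
No roots. A degree-3 polynomial over a field with no linear factor is irreducible.

Yes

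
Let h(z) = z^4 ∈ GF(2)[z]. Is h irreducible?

No

Check for roots in GF(2): h(0) = 0 → root; h(1) = 1.
h(0) = 0, so (z) divides h(z); h is reducible.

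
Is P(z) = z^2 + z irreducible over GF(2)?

Check for roots in GF(2): P(0) = 0 → root; P(1) = 0 → root.
P(0) = 0, so (z) divides P(z); P is reducible.

No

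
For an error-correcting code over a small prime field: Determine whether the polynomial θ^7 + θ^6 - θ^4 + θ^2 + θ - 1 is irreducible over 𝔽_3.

Yes

Write h(θ) = θ^7 + θ^6 - θ^4 + θ^2 + θ - 1.
Check for roots in 𝔽_3: h(0) = 2; h(1) = 2; h(2) = 1.
No roots, so no linear factors.
Monic irreducibles of degree 2 over GF(3): θ^2 + 1, θ^2 + θ - 1, θ^2 - θ - 1.
None of them divide h (all give nonzero remainder).
Degree-3 irreducible divisors: test the 8 monic irreducibles of degree 3 over GF(3).
None of them divide h (all give nonzero remainder).
No irreducible factor of degree ≤ 3 exists, so h is irreducible over GF(3).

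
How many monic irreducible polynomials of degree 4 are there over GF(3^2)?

Gauss's count: N_{9}(4) = (1/4) Σ_{d|4} μ(4/d)·9^d.
Divisors of 4: 1, 2, 4; μ(4/d) for each: 0, -1, 1.
Σ = − 9^2 + 9^4 = 6480.
N = 6480/4 = 1620.

1620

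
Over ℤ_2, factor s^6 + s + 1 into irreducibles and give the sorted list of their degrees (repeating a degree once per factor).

6

Write g(s) = s^6 + s + 1.
Roots in ℤ_2: g(0) = 1; g(1) = 1.
Complete factorization: g(s) = (s^6 + s + 1).
Factor degrees with multiplicity: 6 = 6.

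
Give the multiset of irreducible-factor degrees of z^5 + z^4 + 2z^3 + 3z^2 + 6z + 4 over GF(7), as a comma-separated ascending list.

1, 1, 1, 2

Write h(z) = z^5 + z^4 + 2z^3 + 3z^2 + 6z + 4.
Linear factors from roots: (z + 4), (z + 3), (z + 2).
Complete factorization: h(z) = (z + 2)·(z + 3)·(z + 4)·(z^2 + 6z + 6).
Factor degrees with multiplicity: 1 + 1 + 1 + 2 = 5.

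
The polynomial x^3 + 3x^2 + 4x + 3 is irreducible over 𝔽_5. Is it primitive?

Write f(x) = x^3 + 3x^2 + 4x + 3.
|GF(5^3)^×| = 5^3 − 1 = 124. Prime factorization: 124 = 2^2·31.
f is primitive ⇔ x has order 124 in GF(5)[x]/(f), i.e. x^(124/q) ≠ 1 for each prime q | 124.
x^(62) mod f = 4.
x^(4) mod f = 4x + 4.
None equal 1, so x has full order 124; f is primitive.

Yes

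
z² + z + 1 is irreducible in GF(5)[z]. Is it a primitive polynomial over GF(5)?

Write f(z) = z² + z + 1.
|GF(5^2)^×| = 5^2 − 1 = 24. Prime factorization: 24 = 2^3·3.
f is primitive ⇔ z has order 24 in GF(5)[z]/(f), i.e. z^(24/q) ≠ 1 for each prime q | 24.
z^(12) mod f = 1
z^(8) mod f = 4z + 4.
Since z^(12) = 1, the order of z divides 12 < 24; not primitive.

No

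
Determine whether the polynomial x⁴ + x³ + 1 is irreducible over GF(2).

Write f(x) = x⁴ + x³ + 1.
Check for roots in GF(2): f(0) = 1; f(1) = 1.
No roots, so no linear factors.
Monic irreducibles of degree 2 over GF(2): x² + x + 1.
None of them divide f (all give nonzero remainder).
No irreducible factor of degree ≤ 2 exists, so f is irreducible over GF(2).

Yes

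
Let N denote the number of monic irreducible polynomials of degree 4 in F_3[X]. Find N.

18

By the necklace-counting formula, N_3(4) = (1/4) Σ_{d|4} μ(4/d)·3^d.
Divisors of 4: 1, 2, 4; μ(4/d) for each: 0, -1, 1.
Σ = − 3^2 + 3^4 = 72.
N = 72/4 = 18.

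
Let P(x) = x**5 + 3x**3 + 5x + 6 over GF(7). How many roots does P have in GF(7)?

Evaluate at each of the 7 elements of GF(7):
P(0) = 6; P(1) = 1; P(2) = 2; P(3) = 2; P(4) = 3; P(5) = 3; P(6) = 4.
No element is a root.

0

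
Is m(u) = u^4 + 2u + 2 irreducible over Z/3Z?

Yes

Check for roots in Z/3Z: m(0) = 2; m(1) = 2; m(2) = 1.
No roots, so no linear factors.
Monic irreducibles of degree 2 over GF(3): u^2 + 1, u^2 + u + 2, u^2 + 2u + 2.
None of them divide m (all give nonzero remainder).
No irreducible factor of degree ≤ 2 exists, so m is irreducible over GF(3).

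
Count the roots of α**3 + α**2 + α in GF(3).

Write f(α) = α**3 + α**2 + α.
Evaluate at each of the 3 elements of GF(3):
f(0) = 0 → root; f(1) = 0 → root; f(2) = 2.
Roots: {0, 1}.

2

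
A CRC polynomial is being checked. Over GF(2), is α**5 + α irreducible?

Write f(α) = α**5 + α.
Check for roots in GF(2): f(0) = 0 → root; f(1) = 0 → root.
f(0) = 0, so (α) divides f(α); f is reducible.

No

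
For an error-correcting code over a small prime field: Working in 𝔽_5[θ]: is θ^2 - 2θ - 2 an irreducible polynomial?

Yes

Write g(θ) = θ^2 - 2θ - 2.
Check for roots in 𝔽_5: g(0) = 3; g(1) = 2; g(2) = 3; g(3) = 1; g(4) = 1.
No roots. A degree-2 polynomial over a field with no linear factor is irreducible.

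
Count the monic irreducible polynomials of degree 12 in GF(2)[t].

x^(2^12) − x is the product of all monic irreducibles of degree dividing 12; Möbius inversion gives N = (1/12) Σ μ(12/d)·2^d.
Divisors of 12: 1, 2, 3, 4, 6, 12; μ(12/d) for each: 0, 1, 0, -1, -1, 1.
Σ = 2^2 − 2^4 − 2^6 + 2^12 = 4020.
N = 4020/12 = 335.

335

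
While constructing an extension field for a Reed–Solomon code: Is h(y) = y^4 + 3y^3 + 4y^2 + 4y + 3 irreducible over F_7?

Check for roots in F_7: h(0) = 3; h(1) = 1; h(2) = 4; h(3) = 3; h(4) = 6; h(5) = 3; h(6) = 1.
No roots, so no linear factors.
Degree-2 irreducible divisors: test the 21 monic irreducibles of degree 2 over GF(7).
None of them divide h (all give nonzero remainder).
No irreducible factor of degree ≤ 2 exists, so h is irreducible over GF(7).

Yes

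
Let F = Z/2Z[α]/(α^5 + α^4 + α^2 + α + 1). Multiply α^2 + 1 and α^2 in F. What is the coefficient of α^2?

1

Multiply in Z/2Z[α]: (α^2 + 1)·(α^2) = α^4 + α^2.
Reduced: α^4 + α^2.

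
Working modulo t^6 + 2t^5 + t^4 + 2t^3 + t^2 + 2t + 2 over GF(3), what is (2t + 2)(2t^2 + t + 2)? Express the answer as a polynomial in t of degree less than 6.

Multiply in GF(3)[t]: (2t + 2)·(2t^2 + t + 2) = t^3 + 1.
Reduced: t^3 + 1.

t^3 + 1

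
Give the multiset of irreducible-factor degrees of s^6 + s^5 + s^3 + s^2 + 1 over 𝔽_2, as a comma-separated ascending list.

6

Write h(s) = s^6 + s^5 + s^3 + s^2 + 1.
Roots in 𝔽_2: h(0) = 1; h(1) = 1.
Complete factorization: h(s) = (s^6 + s^5 + s^3 + s^2 + 1).
Factor degrees with multiplicity: 6 = 6.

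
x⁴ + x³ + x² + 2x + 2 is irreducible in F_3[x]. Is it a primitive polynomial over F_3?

Write f(x) = x⁴ + x³ + x² + 2x + 2.
|GF(3^4)^×| = 3^4 − 1 = 80. Prime factorization: 80 = 2^4·5.
f is primitive ⇔ x has order 80 in GF(3)[x]/(f), i.e. x^(80/q) ≠ 1 for each prime q | 80.
x^(40) mod f = 2.
x^(16) mod f = 2x³ + 1.
None equal 1, so x has full order 80; f is primitive.

Yes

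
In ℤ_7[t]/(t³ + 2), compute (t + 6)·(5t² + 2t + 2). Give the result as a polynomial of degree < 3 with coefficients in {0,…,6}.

Multiply in ℤ_7[t]: (t + 6)·(5t² + 2t + 2) = 5t³ + 4t² + 5.
Reduce using t³ ≡ 5 (mod t³ + 2).
Reduced: 4t² + 2.

4t^2 + 2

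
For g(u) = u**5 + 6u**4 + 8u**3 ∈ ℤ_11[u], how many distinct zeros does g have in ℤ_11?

Evaluate at each of the 11 elements of ℤ_11:
g(0) = 0 → root; g(1) = 4; g(2) = 5; g(3) = 10; g(4) = 3; g(5) = 10; g(6) = 10; g(7) = 0 → root; g(8) = 5; g(9) = 0 → root; g(10) = 8.
Roots: {0, 7, 9}.

3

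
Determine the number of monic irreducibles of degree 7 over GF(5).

11160

By the necklace-counting formula, N_5(7) = (1/7) Σ_{d|7} μ(7/d)·5^d.
Divisors of 7: 1, 7; μ(7/d) for each: -1, 1.
Σ = − 5^1 + 5^7 = 78120.
N = 78120/7 = 11160.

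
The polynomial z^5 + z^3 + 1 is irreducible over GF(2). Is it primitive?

Write f(z) = z^5 + z^3 + 1.
|GF(2^5)^×| = 2^5 − 1 = 31. Prime factorization: 31 = 31.
f is primitive ⇔ z has order 31 in GF(2)[z]/(f), i.e. z^(31/q) ≠ 1 for each prime q | 31.
z^(1) mod f = z.
None equal 1, so z has full order 31; f is primitive.

Yes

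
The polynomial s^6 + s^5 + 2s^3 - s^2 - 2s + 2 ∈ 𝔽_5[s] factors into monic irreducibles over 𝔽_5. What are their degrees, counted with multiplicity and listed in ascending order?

6

Write h(s) = s^6 + s^5 + 2s^3 - s^2 - 2s + 2.
Roots in 𝔽_5: h(0) = 2; h(1) = 3; h(2) = 1; h(3) = 3; h(4) = 1.
Complete factorization: h(s) = (s^6 + s^5 + 2s^3 - s^2 - 2s + 2).
Factor degrees with multiplicity: 6 = 6.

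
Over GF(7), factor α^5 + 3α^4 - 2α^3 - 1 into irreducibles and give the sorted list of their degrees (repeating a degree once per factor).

1, 4

Write f(α) = α^5 + 3α^4 - 2α^3 - 1.
Linear factors from roots: (α - 2).
Complete factorization: f(α) = (α - 2)·(α^4 - 2α^3 + α^2 + 2α - 3).
Factor degrees with multiplicity: 1 + 4 = 5.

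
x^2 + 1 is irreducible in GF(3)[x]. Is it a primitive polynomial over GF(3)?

Write f(x) = x^2 + 1.
|GF(3^2)^×| = 3^2 − 1 = 8. Prime factorization: 8 = 2^3.
f is primitive ⇔ x has order 8 in GF(3)[x]/(f), i.e. x^(8/q) ≠ 1 for each prime q | 8.
x^(4) mod f = 1
Since x^(4) = 1, the order of x divides 4 < 8; not primitive.

No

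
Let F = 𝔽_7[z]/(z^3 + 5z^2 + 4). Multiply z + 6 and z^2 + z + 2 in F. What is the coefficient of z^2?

2

Multiply in 𝔽_7[z]: (z + 6)·(z^2 + z + 2) = z^3 + z + 5.
Reduce using z^3 ≡ 2z^2 + 3 (mod z^3 + 5z^2 + 4).
Reduced: 2z^2 + z + 1.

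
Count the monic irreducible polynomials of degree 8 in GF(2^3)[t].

2096640

By the necklace-counting formula, N_8(8) = (1/8) Σ_{d|8} μ(8/d)·8^d.
Divisors of 8: 1, 2, 4, 8; μ(8/d) for each: 0, 0, -1, 1.
Σ = − 8^4 + 8^8 = 16773120.
N = 16773120/8 = 2096640.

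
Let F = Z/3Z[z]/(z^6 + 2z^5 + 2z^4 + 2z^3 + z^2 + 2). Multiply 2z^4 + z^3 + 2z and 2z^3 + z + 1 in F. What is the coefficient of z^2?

2

Multiply in Z/3Z[z]: (2z^4 + z^3 + 2z)·(2z^3 + z + 1) = z^7 + 2z^6 + 2z^5 + z^4 + z^3 + 2z^2 + 2z.
Reduce using z^6 ≡ z^5 + z^4 + z^3 + 2z^2 + 1 (mod z^6 + 2z^5 + 2z^4 + 2z^3 + z^2 + 2).
Reduced: 2z^4 + 2z^2.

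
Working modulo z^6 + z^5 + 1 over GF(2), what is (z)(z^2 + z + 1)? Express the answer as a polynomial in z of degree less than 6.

Multiply in GF(2)[z]: (z)·(z^2 + z + 1) = z^3 + z^2 + z.
Reduced: z^3 + z^2 + z.

z^3 + z^2 + z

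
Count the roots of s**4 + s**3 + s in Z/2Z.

Write g(s) = s**4 + s**3 + s.
Evaluate at each of the 2 elements of Z/2Z:
g(0) = 0 → root; g(1) = 1.
Roots: {0}.

1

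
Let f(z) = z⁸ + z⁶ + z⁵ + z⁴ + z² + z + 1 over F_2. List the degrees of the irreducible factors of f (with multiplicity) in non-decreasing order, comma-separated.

8

Roots in F_2: f(0) = 1; f(1) = 1.
Complete factorization: f(z) = (z⁸ + z⁶ + z⁵ + z⁴ + z² + z + 1).
Factor degrees with multiplicity: 8 = 8.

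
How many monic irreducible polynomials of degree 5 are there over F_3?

By the necklace-counting formula, N_3(5) = (1/5) Σ_{d|5} μ(5/d)·3^d.
Divisors of 5: 1, 5; μ(5/d) for each: -1, 1.
Σ = − 3^1 + 3^5 = 240.
N = 240/5 = 48.

48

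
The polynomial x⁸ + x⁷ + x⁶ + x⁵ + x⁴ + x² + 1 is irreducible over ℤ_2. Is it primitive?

Yes

Write f(x) = x⁸ + x⁷ + x⁶ + x⁵ + x⁴ + x² + 1.
|GF(2^8)^×| = 2^8 − 1 = 255. Prime factorization: 255 = 3·5·17.
f is primitive ⇔ x has order 255 in GF(2)[x]/(f), i.e. x^(255/q) ≠ 1 for each prime q | 255.
x^(85) mod f = x⁶ + x⁴ + x³ + x² + 1.
x^(51) mod f = x⁶ + x⁵ + x⁴ + x³ + x.
x^(15) mod f = x⁴ + x².
None equal 1, so x has full order 255; f is primitive.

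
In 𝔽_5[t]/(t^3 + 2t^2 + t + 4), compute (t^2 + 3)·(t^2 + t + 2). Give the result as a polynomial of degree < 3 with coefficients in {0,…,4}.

t^2

Multiply in 𝔽_5[t]: (t^2 + 3)·(t^2 + t + 2) = t^4 + t^3 + 3t + 1.
Reduce using t^3 ≡ 3t^2 + 4t + 1 (mod t^3 + 2t^2 + t + 4).
Reduced: t^2.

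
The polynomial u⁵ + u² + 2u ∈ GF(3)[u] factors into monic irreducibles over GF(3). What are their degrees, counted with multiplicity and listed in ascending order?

Write g(u) = u⁵ + u² + 2u.
Roots in GF(3): g(0) = 0 → root; g(1) = 1; g(2) = 1.
Linear factors from roots: (u).
Complete factorization: g(u) = (u)·(u⁴ + u + 2).
Factor degrees with multiplicity: 1 + 4 = 5.

1, 4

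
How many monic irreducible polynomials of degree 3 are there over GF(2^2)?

x^(4^3) − x is the product of all monic irreducibles of degree dividing 3; Möbius inversion gives N = (1/3) Σ μ(3/d)·4^d.
Divisors of 3: 1, 3; μ(3/d) for each: -1, 1.
Σ = − 4^1 + 4^3 = 60.
N = 60/3 = 20.

20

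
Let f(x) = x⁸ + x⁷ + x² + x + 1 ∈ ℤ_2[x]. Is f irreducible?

Check for roots in ℤ_2: f(0) = 1; f(1) = 1.
No roots, so no linear factors.
Monic irreducibles of degree 2 over GF(2): x² + x + 1.
None of them divide f (all give nonzero remainder).
Monic irreducibles of degree 3 over GF(2): x³ + x + 1, x³ + x² + 1.
None of them divide f (all give nonzero remainder).
Monic irreducibles of degree 4 over GF(2): x⁴ + x + 1, x⁴ + x³ + 1, x⁴ + x³ + x² + x + 1.
None of them divide f (all give nonzero remainder).
No irreducible factor of degree ≤ 4 exists, so f is irreducible over GF(2).

Yes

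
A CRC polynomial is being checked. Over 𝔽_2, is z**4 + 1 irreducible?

No

Write P(z) = z**4 + 1.
Check for roots in 𝔽_2: P(0) = 1; P(1) = 0 → root.
P(1) = 0, so (z − 1) divides P(z); P is reducible.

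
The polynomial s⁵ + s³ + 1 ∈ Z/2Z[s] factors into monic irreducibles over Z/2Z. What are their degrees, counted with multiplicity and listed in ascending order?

5

Write h(s) = s⁵ + s³ + 1.
Roots in Z/2Z: h(0) = 1; h(1) = 1.
Complete factorization: h(s) = (s⁵ + s³ + 1).
Factor degrees with multiplicity: 5 = 5.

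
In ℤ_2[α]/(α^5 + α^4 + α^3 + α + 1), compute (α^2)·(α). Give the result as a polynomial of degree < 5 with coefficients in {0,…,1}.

α^3

Multiply in ℤ_2[α]: (α^2)·(α) = α^3.
Reduced: α^3.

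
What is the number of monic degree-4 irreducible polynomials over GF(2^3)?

x^(8^4) − x is the product of all monic irreducibles of degree dividing 4; Möbius inversion gives N = (1/4) Σ μ(4/d)·8^d.
Divisors of 4: 1, 2, 4; μ(4/d) for each: 0, -1, 1.
Σ = − 8^2 + 8^4 = 4032.
N = 4032/4 = 1008.

1008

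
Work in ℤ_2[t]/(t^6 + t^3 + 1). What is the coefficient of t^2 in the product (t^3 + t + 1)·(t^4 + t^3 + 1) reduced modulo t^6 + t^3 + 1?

0

Multiply in ℤ_2[t]: (t^3 + t + 1)·(t^4 + t^3 + 1) = t^7 + t^6 + t^5 + t + 1.
Reduce using t^6 ≡ t^3 + 1 (mod t^6 + t^3 + 1).
Reduced: t^5 + t^4 + t^3.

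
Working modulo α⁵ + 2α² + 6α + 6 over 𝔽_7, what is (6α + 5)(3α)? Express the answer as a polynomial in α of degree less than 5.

Multiply in 𝔽_7[α]: (6α + 5)·(3α) = 4α² + α.
Reduced: 4α² + α.

4α^2 + α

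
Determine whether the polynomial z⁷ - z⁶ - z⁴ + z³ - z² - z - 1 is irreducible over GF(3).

Write m(z) = z⁷ - z⁶ - z⁴ + z³ - z² - z - 1.
Check for roots in GF(3): m(0) = 2; m(1) = 0 → root; m(2) = 1.
m(1) = 0, so (z − 1) divides m(z); m is reducible.

No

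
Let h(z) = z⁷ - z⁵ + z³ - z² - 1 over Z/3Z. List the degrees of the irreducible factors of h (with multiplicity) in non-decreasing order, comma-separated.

Roots in Z/3Z: h(0) = 2; h(1) = 2; h(2) = 0 → root.
Linear factors from roots: (z + 1).
Complete factorization: h(z) = (z + 1)·(z² + 1)·(z⁴ - z³ - z² + z - 1).
Factor degrees with multiplicity: 1 + 2 + 4 = 7.

1, 2, 4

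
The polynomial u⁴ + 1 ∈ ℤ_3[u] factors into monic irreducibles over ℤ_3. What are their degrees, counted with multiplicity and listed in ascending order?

2, 2

Write g(u) = u⁴ + 1.
Roots in ℤ_3: g(0) = 1; g(1) = 2; g(2) = 2.
Complete factorization: g(u) = (u² + u + 2)·(u² + 2u + 2).
Factor degrees with multiplicity: 2 + 2 = 4.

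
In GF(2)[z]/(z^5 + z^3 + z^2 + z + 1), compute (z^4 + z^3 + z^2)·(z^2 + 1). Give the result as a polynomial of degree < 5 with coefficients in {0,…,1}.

Multiply in GF(2)[z]: (z^4 + z^3 + z^2)·(z^2 + 1) = z^6 + z^5 + z^3 + z^2.
Reduce using z^5 ≡ z^3 + z^2 + z + 1 (mod z^5 + z^3 + z^2 + z + 1).
Reduced: z^4 + z^3 + z^2 + 1.

z^4 + z^3 + z^2 + 1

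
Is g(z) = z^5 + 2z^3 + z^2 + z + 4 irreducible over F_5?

Check for roots in F_5: g(0) = 4; g(1) = 4; g(2) = 3; g(3) = 3; g(4) = 1.
No roots, so no linear factors.
Degree-2 irreducible divisors: test the 10 monic irreducibles of degree 2 over GF(5).
None of them divide g (all give nonzero remainder).
No irreducible factor of degree ≤ 2 exists, so g is irreducible over GF(5).

Yes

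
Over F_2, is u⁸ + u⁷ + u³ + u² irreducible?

Write f(u) = u⁸ + u⁷ + u³ + u².
Check for roots in F_2: f(0) = 0 → root; f(1) = 0 → root.
f(0) = 0, so (u) divides f(u); f is reducible.

No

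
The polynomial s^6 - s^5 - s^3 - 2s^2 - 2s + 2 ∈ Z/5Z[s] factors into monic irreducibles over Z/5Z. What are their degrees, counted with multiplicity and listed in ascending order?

Write g(s) = s^6 - s^5 - s^3 - 2s^2 - 2s + 2.
Roots in Z/5Z: g(0) = 2; g(1) = 2; g(2) = 4; g(3) = 2; g(4) = 0 → root.
Linear factors from roots: (s + 1).
Complete factorization: g(s) = (s + 1)·(s^2 - 2s - 1)·(s^3 - 2s - 2).
Factor degrees with multiplicity: 1 + 2 + 3 = 6.

1, 2, 3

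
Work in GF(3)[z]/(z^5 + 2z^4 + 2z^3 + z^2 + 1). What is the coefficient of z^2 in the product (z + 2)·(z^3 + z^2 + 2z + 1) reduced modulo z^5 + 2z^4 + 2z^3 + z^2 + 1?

Multiply in GF(3)[z]: (z + 2)·(z^3 + z^2 + 2z + 1) = z^4 + z^2 + 2z + 2.
Reduced: z^4 + z^2 + 2z + 2.

1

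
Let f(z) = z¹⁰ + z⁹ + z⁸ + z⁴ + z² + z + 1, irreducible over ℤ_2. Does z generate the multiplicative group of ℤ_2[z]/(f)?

|GF(2^10)^×| = 2^10 − 1 = 1023. Prime factorization: 1023 = 3·11·31.
f is primitive ⇔ z has order 1023 in GF(2)[z]/(f), i.e. z^(1023/q) ≠ 1 for each prime q | 1023.
z^(341) mod f = z⁶ + z⁵ + z⁴ + z² + 1.
z^(93) mod f = z⁸ + z⁴ + z² + 1.
z^(33) mod f = z⁷ + z⁶ + z⁴ + z.
None equal 1, so z has full order 1023; f is primitive.

Yes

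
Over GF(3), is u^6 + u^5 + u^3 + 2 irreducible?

Yes

Write h(u) = u^6 + u^5 + u^3 + 2.
Check for roots in GF(3): h(0) = 2; h(1) = 2; h(2) = 1.
No roots, so no linear factors.
Monic irreducibles of degree 2 over GF(3): u^2 + 1, u^2 + u + 2, u^2 + 2u + 2.
None of them divide h (all give nonzero remainder).
Degree-3 irreducible divisors: test the 8 monic irreducibles of degree 3 over GF(3).
None of them divide h (all give nonzero remainder).
No irreducible factor of degree ≤ 3 exists, so h is irreducible over GF(3).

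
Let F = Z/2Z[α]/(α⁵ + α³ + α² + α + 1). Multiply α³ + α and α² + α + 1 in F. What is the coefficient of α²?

0

Multiply in Z/2Z[α]: (α³ + α)·(α² + α + 1) = α⁵ + α⁴ + α² + α.
Reduce using α⁵ ≡ α³ + α² + α + 1 (mod α⁵ + α³ + α² + α + 1).
Reduced: α⁴ + α³ + 1.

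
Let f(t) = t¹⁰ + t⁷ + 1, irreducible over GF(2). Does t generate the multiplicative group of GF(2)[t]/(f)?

|GF(2^10)^×| = 2^10 − 1 = 1023. Prime factorization: 1023 = 3·11·31.
f is primitive ⇔ t has order 1023 in GF(2)[t]/(f), i.e. t^(1023/q) ≠ 1 for each prime q | 1023.
t^(341) mod f = t⁸ + t⁷ + t³ + t² + t + 1.
t^(93) mod f = t⁷ + t³ + t² + t.
t^(33) mod f = t⁹ + t⁵ + t³ + t² + t + 1.
None equal 1, so t has full order 1023; f is primitive.

Yes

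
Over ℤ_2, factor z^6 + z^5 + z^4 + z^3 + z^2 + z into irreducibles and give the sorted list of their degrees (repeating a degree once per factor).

Write g(z) = z^6 + z^5 + z^4 + z^3 + z^2 + z.
Roots in ℤ_2: g(0) = 0 → root; g(1) = 0 → root.
Linear factors from roots: (z), (z + 1).
Complete factorization: g(z) = (z)·(z + 1)·(z^2 + z + 1)^2.
Factor degrees with multiplicity: 1 + 1 + 2 + 2 = 6.

1, 1, 2, 2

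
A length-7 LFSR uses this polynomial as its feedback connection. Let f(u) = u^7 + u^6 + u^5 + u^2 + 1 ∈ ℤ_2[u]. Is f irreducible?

Yes

Check for roots in ℤ_2: f(0) = 1; f(1) = 1.
No roots, so no linear factors.
Monic irreducibles of degree 2 over GF(2): u^2 + u + 1.
None of them divide f (all give nonzero remainder).
Monic irreducibles of degree 3 over GF(2): u^3 + u + 1, u^3 + u^2 + 1.
None of them divide f (all give nonzero remainder).
No irreducible factor of degree ≤ 3 exists, so f is irreducible over GF(2).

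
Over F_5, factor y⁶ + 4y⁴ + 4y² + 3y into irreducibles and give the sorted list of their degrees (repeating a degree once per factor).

1, 1, 4

Write f(y) = y⁶ + 4y⁴ + 4y² + 3y.
Roots in F_5: f(0) = 0 → root; f(1) = 2; f(2) = 0 → root; f(3) = 3; f(4) = 1.
Linear factors from roots: (y), (y + 3).
Complete factorization: f(y) = (y)·(y + 3)·(y⁴ + 2y³ + 3y² + y + 1).
Factor degrees with multiplicity: 1 + 1 + 4 = 6.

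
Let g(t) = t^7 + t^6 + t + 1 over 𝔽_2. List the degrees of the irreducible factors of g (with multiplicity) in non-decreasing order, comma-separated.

1, 1, 1, 2, 2

Roots in 𝔽_2: g(0) = 1; g(1) = 0 → root.
Linear factors from roots: (t + 1).
Complete factorization: g(t) = (t + 1)^3·(t^2 + t + 1)^2.
Factor degrees with multiplicity: 1 + 1 + 1 + 2 + 2 = 7.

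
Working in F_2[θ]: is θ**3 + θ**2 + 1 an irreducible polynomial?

Write g(θ) = θ**3 + θ**2 + 1.
Check for roots in F_2: g(0) = 1; g(1) = 1.
No roots. A degree-3 polynomial over a field with no linear factor is irreducible.

Yes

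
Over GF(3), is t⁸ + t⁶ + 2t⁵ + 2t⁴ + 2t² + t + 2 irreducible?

Write P(t) = t⁸ + t⁶ + 2t⁵ + 2t⁴ + 2t² + t + 2.
Check for roots in GF(3): P(0) = 2; P(1) = 2; P(2) = 2.
No roots, so no linear factors.
Monic irreducibles of degree 2 over GF(3): t² + 1, t² + t + 2, t² + 2t + 2.
None of them divide P (all give nonzero remainder).
Degree-3 irreducible divisors: test the 8 monic irreducibles of degree 3 over GF(3).
None of them divide P (all give nonzero remainder).
Degree-4 irreducible divisors: test the 18 monic irreducibles of degree 4 over GF(3).
None of them divide P (all give nonzero remainder).
No irreducible factor of degree ≤ 4 exists, so P is irreducible over GF(3).

Yes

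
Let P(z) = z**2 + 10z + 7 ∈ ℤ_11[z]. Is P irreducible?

Check each element of ℤ_11 for a root: P(0)=7, P(1)=7, P(2)=9, P(3)=2, P(4)=8, P(5)=5, P(6)=4, P(7)=5, P(8)=8, P(9)=2, P(10)=9.
No roots. A degree-2 polynomial over a field with no linear factor is irreducible.

Yes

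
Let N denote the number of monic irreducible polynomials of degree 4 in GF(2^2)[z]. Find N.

x^(4^4) − x is the product of all monic irreducibles of degree dividing 4; Möbius inversion gives N = (1/4) Σ μ(4/d)·4^d.
Divisors of 4: 1, 2, 4; μ(4/d) for each: 0, -1, 1.
Σ = − 4^2 + 4^4 = 240.
N = 240/4 = 60.

60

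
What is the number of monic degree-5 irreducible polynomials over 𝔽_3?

48

The number of monic irreducibles of degree 5 over GF(3) is (1/5)·Σ_{d∣5} μ(5/d) 3^d.
Divisors of 5: 1, 5; μ(5/d) for each: -1, 1.
Σ = − 3^1 + 3^5 = 240.
N = 240/5 = 48.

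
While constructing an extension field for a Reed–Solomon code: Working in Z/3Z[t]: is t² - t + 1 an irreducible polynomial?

No

Write m(t) = t² - t + 1.
Check for roots in Z/3Z: m(0) = 1; m(1) = 1; m(2) = 0 → root.
m(2) = 0, so (t − 2) divides m(t); m is reducible.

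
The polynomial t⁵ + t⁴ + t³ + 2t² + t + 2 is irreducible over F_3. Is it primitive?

Write f(t) = t⁵ + t⁴ + t³ + 2t² + t + 2.
|GF(3^5)^×| = 3^5 − 1 = 242. Prime factorization: 242 = 2·11^2.
f is primitive ⇔ t has order 242 in GF(3)[t]/(f), i.e. t^(242/q) ≠ 1 for each prime q | 242.
t^(121) mod f = 1
t^(22) mod f = 2t⁴ + 2t³ + 2.
Since t^(121) = 1, the order of t divides 121 < 242; not primitive.

No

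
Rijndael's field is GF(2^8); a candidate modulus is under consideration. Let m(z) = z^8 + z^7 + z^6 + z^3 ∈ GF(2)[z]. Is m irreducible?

Check for roots in GF(2): m(0) = 0 → root; m(1) = 0 → root.
m(0) = 0, so (z) divides m(z); m is reducible.

No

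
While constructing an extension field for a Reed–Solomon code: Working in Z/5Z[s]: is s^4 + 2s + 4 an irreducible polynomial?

Write h(s) = s^4 + 2s + 4.
Check for roots in Z/5Z: h(0) = 4; h(1) = 2; h(2) = 4; h(3) = 1; h(4) = 3.
No roots, so no linear factors.
Degree-2 irreducible divisors: test the 10 monic irreducibles of degree 2 over GF(5).
None of them divide h (all give nonzero remainder).
No irreducible factor of degree ≤ 2 exists, so h is irreducible over GF(5).

Yes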